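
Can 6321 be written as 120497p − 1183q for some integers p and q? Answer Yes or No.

No

gcd(120497, 1183): 120497 = 101·1183 + 1014; 1183 = 1·1014 + 169; 1014 = 6·169 + 0 → 169
169 does not divide 6321, so a solution does not exist.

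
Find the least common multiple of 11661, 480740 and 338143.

11216561741580

11661 = 3 · 13² · 23; 480740 = 2² · 5 · 13 · 43²; 338143 = 13 · 19 · 37²
lcm takes max exponent of each prime: 2² · 3 · 5 · 13² · 19 · 23 · 37² · 43² = 11216561741580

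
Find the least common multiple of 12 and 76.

228

12 = 2² · 3; 76 = 2² · 19
max exponents: 2² · 3 · 19 = 228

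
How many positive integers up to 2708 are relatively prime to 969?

Prime factors of 969: 3, 17, 19. Count integers ≤ 2708 divisible by none of them.
By inclusion–exclusion: 2708 − ⌊2708/3⌋ − ⌊2708/17⌋ − ⌊2708/19⌋ + ⌊2708/51⌋ + ⌊2708/57⌋ + ⌊2708/323⌋ − ⌊2708/969⌋ = 1611.

1611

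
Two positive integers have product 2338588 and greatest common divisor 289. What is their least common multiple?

8092

Since gcd(u,v)·lcm(u,v) = uv, lcm = 2338588/289 = 8092.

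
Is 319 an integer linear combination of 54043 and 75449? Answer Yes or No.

Yes

gcd(54043, 75449): 75449 = 1·54043 + 21406; 54043 = 2·21406 + 11231; 21406 = 1·11231 + 10175; 11231 = 1·10175 + 1056; 10175 = 9·1056 + 671; 1056 = 1·671 + 385; 671 = 1·385 + 286; 385 = 1·286 + 99; 286 = 2·99 + 88; 99 = 1·88 + 11; 88 = 8·11 + 0 → 11
11 divides 319, so a solution exists.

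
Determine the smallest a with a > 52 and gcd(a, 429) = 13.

65

429 = 13·33. Any a with gcd(a, 429) = 13 is a multiple of 13, say 13s, with s coprime to 33.
Need s > 52/13, so s ≥ 5. First s ≥ 5 with gcd(s, 33) = 1 is s = 5. Thus a = 13·5 = 65.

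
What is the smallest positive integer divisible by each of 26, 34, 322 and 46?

71162

26 = 2 · 13; 34 = 2 · 17; 322 = 2 · 7 · 23; 46 = 2 · 23
lcm takes max exponent of each prime: 2 · 7 · 13 · 17 · 23 = 71162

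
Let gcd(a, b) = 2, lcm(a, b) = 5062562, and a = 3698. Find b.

a·b = gcd·lcm = 2·5062562 = 10125124, so b = 10125124/3698 = 2738.

2738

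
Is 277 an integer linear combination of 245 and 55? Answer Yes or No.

gcd(245, 55): 245 = 4·55 + 25; 55 = 2·25 + 5; 25 = 5·5 + 0 → 5
5 does not divide 277, so a solution does not exist.

No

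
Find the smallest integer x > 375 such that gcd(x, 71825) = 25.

Multiples of 25 above 375: 25·16, 25·17, … . Need the cofactor coprime to 71825/25 = 2873.
Checking s = 16, 17, … the first with gcd(s, 2873) = 1 is s = 16, giving 400.

400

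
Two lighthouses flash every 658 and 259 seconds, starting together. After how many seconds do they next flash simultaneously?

24346

gcd first: 658 = 2·259 + 140; 259 = 1·140 + 119; 140 = 1·119 + 21; 119 = 5·21 + 14; 21 = 1·14 + 7; 14 = 2·7 + 0 → gcd = 7
lcm = 658·259/gcd = 170422/7 = 24346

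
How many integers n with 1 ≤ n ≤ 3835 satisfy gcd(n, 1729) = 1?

2875

1729 = 7·13·19. Inclusion–exclusion on these primes:
3835 − ⌊3835/7⌋ − ⌊3835/13⌋ − ⌊3835/19⌋ + ⌊3835/91⌋ + ⌊3835/133⌋ + ⌊3835/247⌋ − ⌊3835/1729⌋ = 2875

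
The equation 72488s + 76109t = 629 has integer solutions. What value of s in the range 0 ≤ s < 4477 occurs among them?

Reduce mod 76109: 72488s ≡ 629 (mod 76109). With g = gcd(72488, 76109) = 17 dividing 629, divide through: 4264s ≡ 37 (mod 4477).
Since gcd(4264, 4477) = 1, s ≡ 37·(4264)⁻¹ ≡ 3552 (mod 4477). Smallest non-negative: 3552.

3552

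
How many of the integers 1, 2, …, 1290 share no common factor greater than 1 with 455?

455 = 5·7·13. Inclusion–exclusion on these primes:
1290 − ⌊1290/5⌋ − ⌊1290/7⌋ − ⌊1290/13⌋ + ⌊1290/35⌋ + ⌊1290/65⌋ + ⌊1290/91⌋ − ⌊1290/455⌋ = 816

816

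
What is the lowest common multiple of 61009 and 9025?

1525225

61009 = 13² · 19²; 9025 = 5² · 19²
max exponents: 5² · 13² · 19² = 1525225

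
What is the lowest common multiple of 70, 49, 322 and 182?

70 = 2 · 5 · 7; 49 = 7²; 322 = 2 · 7 · 23; 182 = 2 · 7 · 13
lcm takes max exponent of each prime: 2 · 5 · 7² · 13 · 23 = 146510

146510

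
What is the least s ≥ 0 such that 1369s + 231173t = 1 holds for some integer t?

Euclid: 231173 = 168·1369 + 1181; 1369 = 1·1181 + 188; 1181 = 6·188 + 53; 188 = 3·53 + 29; 53 = 1·29 + 24; 29 = 1·24 + 5; 24 = 4·5 + 4; 5 = 1·4 + 1; 4 = 4·1 + 0 → gcd = 1; 1 = 1·1.
Back-substitution yields 1369·(47957) + 231173·(-284) = 1, so one solution is s = 47957·1 = 47957, t = -284·1 = -284.
Solutions in s differ by 231173/1 = 231173; the one in [0, 231173) is 47957 mod 231173 = 47957.

47957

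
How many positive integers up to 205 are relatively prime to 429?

116

429 = 3·11·13. Inclusion–exclusion on these primes:
205 − ⌊205/3⌋ − ⌊205/11⌋ − ⌊205/13⌋ + ⌊205/33⌋ + ⌊205/39⌋ + ⌊205/143⌋ − ⌊205/429⌋ = 116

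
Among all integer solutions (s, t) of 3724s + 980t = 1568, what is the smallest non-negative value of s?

Reduce mod 980: 3724s ≡ 1568 (mod 980). With g = gcd(3724, 980) = 196 dividing 1568, divide through: 19s ≡ 8 (mod 5).
Since gcd(19, 5) = 1, s ≡ 8·(19)⁻¹ ≡ 2 (mod 5). Smallest non-negative: 2.

2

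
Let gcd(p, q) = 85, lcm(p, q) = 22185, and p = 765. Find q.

2465

Using pq = gcd(p,q)·lcm(p,q) = 85·22185 = 1885725, we get q = 1885725/765 = 2465.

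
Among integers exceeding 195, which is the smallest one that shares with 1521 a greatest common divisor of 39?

gcd(x, 1521) = 39 forces 39 | x; write x = 39s. Then gcd(39s, 39·39) = 39·gcd(s, 39), so need gcd(s, 39) = 1.
39s > 195 gives s ≥ 6. The least s ≥ 6 coprime to 39 is 7, so x = 39·7 = 273.

273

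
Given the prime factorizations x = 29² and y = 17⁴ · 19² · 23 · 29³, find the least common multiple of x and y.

16913158433707

max exponent per prime: 17⁴ · 19² · 23 · 29³ = 16913158433707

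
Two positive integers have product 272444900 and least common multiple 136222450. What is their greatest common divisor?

2

gcd·lcm = product, so gcd = 272444900/136222450 = 2.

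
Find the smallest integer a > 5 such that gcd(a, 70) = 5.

Multiples of 5 above 5: 5·2, 5·3, … . Need the cofactor coprime to 70/5 = 14.
Checking s = 2, 3, … the first with gcd(s, 14) = 1 is s = 3, giving 15.

15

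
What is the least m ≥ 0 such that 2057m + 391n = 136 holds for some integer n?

9

gcd(2057, 391) = 17 (Euclid: 2057 = 5·391 + 102; 391 = 3·102 + 85; 102 = 1·85 + 17; 85 = 5·17 + 0), and 17 | 136.
Extended Euclid: 2057·(4) + 391·(-21) = 17. Scale by 8: m₀ = 32.
General solution m = m₀ + 23t; reducing mod 23 gives m = 9 (and n = -47).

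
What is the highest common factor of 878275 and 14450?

25

878275 = 5² · 19 · 43²
14450 = 2 · 5² · 17²
Common: 5² = 25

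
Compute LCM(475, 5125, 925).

3602875

475 = 5² · 19; 5125 = 5³ · 41; 925 = 5² · 37
lcm takes max exponent of each prime: 5³ · 19 · 37 · 41 = 3602875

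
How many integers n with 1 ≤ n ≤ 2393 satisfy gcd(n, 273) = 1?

273 = 3·7·13. Inclusion–exclusion on these primes:
2393 − ⌊2393/3⌋ − ⌊2393/7⌋ − ⌊2393/13⌋ + ⌊2393/21⌋ + ⌊2393/39⌋ + ⌊2393/91⌋ − ⌊2393/273⌋ = 1263

1263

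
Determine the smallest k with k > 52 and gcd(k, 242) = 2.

242 = 2·121. Any k with gcd(k, 242) = 2 is a multiple of 2, say 2s, with s coprime to 121.
Need s > 52/2, so s ≥ 27. First s ≥ 27 with gcd(s, 121) = 1 is s = 27. Thus k = 2·27 = 54.

54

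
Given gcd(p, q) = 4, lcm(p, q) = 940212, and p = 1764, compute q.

Using pq = gcd(p,q)·lcm(p,q) = 4·940212 = 3760848, we get q = 3760848/1764 = 2132.

2132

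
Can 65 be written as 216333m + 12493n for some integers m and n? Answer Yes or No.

By Bézout, 216333m + 12493n = 65 has integer solutions iff gcd(216333, 12493) | 65.
Euclid: 216333 = 17·12493 + 3952; 12493 = 3·3952 + 637; 3952 = 6·637 + 130; 637 = 4·130 + 117; 130 = 1·117 + 13; 117 = 9·13 + 0. gcd = 13; 65 mod 13 = 0. Yes.

Yes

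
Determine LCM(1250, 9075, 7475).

1250 = 2 · 5⁴; 9075 = 3 · 5² · 11²; 7475 = 5² · 13 · 23
lcm takes max exponent of each prime: 2 · 3 · 5⁴ · 11² · 13 · 23 = 135671250

135671250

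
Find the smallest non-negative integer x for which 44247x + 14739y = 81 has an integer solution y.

Euclid: 44247 = 3·14739 + 30; 14739 = 491·30 + 9; 30 = 3·9 + 3; 9 = 3·3 + 0 → gcd = 3; 81 = 3·27.
Back-substitution yields 44247·(1474) + 14739·(-4425) = 3, so one solution is x = 1474·27 = 39798, y = -4425·27 = -119475.
Solutions in x differ by 14739/3 = 4913; the one in [0, 4913) is 39798 mod 4913 = 494.

494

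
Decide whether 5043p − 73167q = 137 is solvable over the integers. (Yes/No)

By Bézout, 5043p − 73167q = 137 has integer solutions iff gcd(5043, 73167) | 137.
Euclid: 73167 = 14·5043 + 2565; 5043 = 1·2565 + 2478; 2565 = 1·2478 + 87; 2478 = 28·87 + 42; 87 = 2·42 + 3; 42 = 14·3 + 0. gcd = 3; 137 mod 3 = 2. No.

No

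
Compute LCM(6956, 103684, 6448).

290654039312

6956 = 2² · 37 · 47; 103684 = 2² · 7² · 23²; 6448 = 2⁴ · 13 · 31
lcm takes max exponent of each prime: 2⁴ · 7² · 13 · 23² · 31 · 37 · 47 = 290654039312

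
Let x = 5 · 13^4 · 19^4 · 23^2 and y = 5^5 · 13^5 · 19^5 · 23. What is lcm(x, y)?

max exponent per prime: 5^5 · 13^5 · 19^5 · 23^2 = 1519814067367821875

1519814067367821875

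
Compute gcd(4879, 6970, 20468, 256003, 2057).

17

gcd(4879, 6970): 6970 = 1·4879 + 2091; 4879 = 2·2091 + 697; 2091 = 3·697 + 0 → 697
gcd(697, 20468): 20468 = 29·697 + 255; 697 = 2·255 + 187; 255 = 1·187 + 68; 187 = 2·68 + 51; 68 = 1·51 + 17; 51 = 3·17 + 0 → 17
gcd(17, 256003): 256003 = 15059·17 + 0 → 17
gcd(17, 2057): 2057 = 121·17 + 0 → 17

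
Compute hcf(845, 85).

5

845 = 5 · 13²
85 = 5 · 17
Common: 5 = 5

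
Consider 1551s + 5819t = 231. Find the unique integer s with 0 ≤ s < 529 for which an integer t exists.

Reduce mod 5819: 1551s ≡ 231 (mod 5819). With g = gcd(1551, 5819) = 11 dividing 231, divide through: 141s ≡ 21 (mod 529).
Since gcd(141, 529) = 1, s ≡ 21·(141)⁻¹ ≡ 214 (mod 529). Smallest non-negative: 214.

214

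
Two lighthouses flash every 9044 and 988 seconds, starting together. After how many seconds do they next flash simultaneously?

117572

9044 = 2² · 7 · 17 · 19; 988 = 2² · 13 · 19
max exponents: 2² · 7 · 13 · 17 · 19 = 117572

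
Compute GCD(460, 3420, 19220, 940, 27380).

gcd(460, 3420): 3420 = 7·460 + 200; 460 = 2·200 + 60; 200 = 3·60 + 20; 60 = 3·20 + 0 → 20
gcd(20, 19220): 19220 = 961·20 + 0 → 20
gcd(20, 940): 940 = 47·20 + 0 → 20
gcd(20, 27380): 27380 = 1369·20 + 0 → 20

20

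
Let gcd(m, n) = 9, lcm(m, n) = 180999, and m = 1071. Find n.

Using mn = gcd(m,n)·lcm(m,n) = 9·180999 = 1628991, we get n = 1628991/1071 = 1521.

1521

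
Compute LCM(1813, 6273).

11372949

1813 = 7² · 37; 6273 = 3² · 17 · 41
max exponents: 3² · 7² · 17 · 37 · 41 = 11372949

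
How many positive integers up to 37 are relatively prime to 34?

Prime factors of 34: 2, 17. Count integers ≤ 37 divisible by none of them.
By inclusion–exclusion: 37 − ⌊37/2⌋ − ⌊37/17⌋ + ⌊37/34⌋ = 18.

18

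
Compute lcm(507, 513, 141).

4074759

507 = 3 · 13²; 513 = 3³ · 19; 141 = 3 · 47
lcm takes max exponent of each prime: 3³ · 13² · 19 · 47 = 4074759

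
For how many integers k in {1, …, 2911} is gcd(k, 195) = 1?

1434

195 = 3·5·13. Inclusion–exclusion on these primes:
2911 − ⌊2911/3⌋ − ⌊2911/5⌋ − ⌊2911/13⌋ + ⌊2911/15⌋ + ⌊2911/39⌋ + ⌊2911/65⌋ − ⌊2911/195⌋ = 1434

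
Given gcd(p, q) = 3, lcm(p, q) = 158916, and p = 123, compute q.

3876

Using pq = gcd(p,q)·lcm(p,q) = 3·158916 = 476748, we get q = 476748/123 = 3876.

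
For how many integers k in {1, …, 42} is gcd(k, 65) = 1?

65 = 5·13. Inclusion–exclusion on these primes:
42 − ⌊42/5⌋ − ⌊42/13⌋ + ⌊42/65⌋ = 31

31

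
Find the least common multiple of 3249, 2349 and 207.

lcm(3249, 2349) = 3249·2349/gcd = 7631901/9 = 847989
lcm(847989, 207) = 847989·207/gcd = 175533723/9 = 19503747

19503747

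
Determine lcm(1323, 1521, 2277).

1323 = 3³ · 7²; 1521 = 3² · 13²; 2277 = 3² · 11 · 23
lcm takes max exponent of each prime: 3³ · 7² · 11 · 13² · 23 = 56567511

56567511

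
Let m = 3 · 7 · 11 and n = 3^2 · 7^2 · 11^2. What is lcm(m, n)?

max exponent per prime: 3^2 · 7^2 · 11^2 = 53361

53361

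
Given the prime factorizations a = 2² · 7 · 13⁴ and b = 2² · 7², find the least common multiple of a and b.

max exponent per prime: 2² · 7² · 13⁴ = 5597956

5597956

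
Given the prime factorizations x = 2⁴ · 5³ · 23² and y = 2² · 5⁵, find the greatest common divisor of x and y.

500

min exponent per shared prime: 2² · 5³ = 500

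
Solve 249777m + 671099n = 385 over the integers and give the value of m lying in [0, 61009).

36089

Reduce mod 671099: 249777m ≡ 385 (mod 671099). With g = gcd(249777, 671099) = 11 dividing 385, divide through: 22707m ≡ 35 (mod 61009).
Since gcd(22707, 61009) = 1, m ≡ 35·(22707)⁻¹ ≡ 36089 (mod 61009). Smallest non-negative: 36089.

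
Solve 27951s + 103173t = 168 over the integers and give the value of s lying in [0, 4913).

Euclid: 103173 = 3·27951 + 19320; 27951 = 1·19320 + 8631; 19320 = 2·8631 + 2058; 8631 = 4·2058 + 399; 2058 = 5·399 + 63; 399 = 6·63 + 21; 63 = 3·21 + 0 → gcd = 21; 168 = 21·8.
Back-substitution yields 27951·(1554) + 103173·(-421) = 21, so one solution is s = 1554·8 = 12432, t = -421·8 = -3368.
Solutions in s differ by 103173/21 = 4913; the one in [0, 4913) is 12432 mod 4913 = 2606.

2606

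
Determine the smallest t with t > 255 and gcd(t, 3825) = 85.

340

Multiples of 85 above 255: 85·4, 85·5, … . Need the cofactor coprime to 3825/85 = 45.
Checking s = 4, 5, … the first with gcd(s, 45) = 1 is s = 4, giving 340.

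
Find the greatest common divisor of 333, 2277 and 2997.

333 = 3² · 37; 2277 = 3² · 11 · 23; 2997 = 3⁴ · 37
gcd takes min exponent of each prime: 3² = 9

9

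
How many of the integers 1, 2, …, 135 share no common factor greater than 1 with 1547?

Prime factors of 1547: 7, 13, 17. Count integers ≤ 135 divisible by none of them.
By inclusion–exclusion: 135 − ⌊135/7⌋ − ⌊135/13⌋ − ⌊135/17⌋ + ⌊135/91⌋ + ⌊135/119⌋ + ⌊135/221⌋ − ⌊135/1547⌋ = 101.

101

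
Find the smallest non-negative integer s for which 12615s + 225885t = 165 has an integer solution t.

10296

Euclid: 225885 = 17·12615 + 11430; 12615 = 1·11430 + 1185; 11430 = 9·1185 + 765; 1185 = 1·765 + 420; 765 = 1·420 + 345; 420 = 1·345 + 75; 345 = 4·75 + 45; 75 = 1·45 + 30; 45 = 1·30 + 15; 30 = 2·15 + 0 → gcd = 15; 165 = 15·11.
Back-substitution yields 12615·(-5909) + 225885·(330) = 15, so one solution is s = -5909·11 = -64999, t = 330·11 = 3630.
Solutions in s differ by 225885/15 = 15059; the one in [0, 15059) is -64999 mod 15059 = 10296.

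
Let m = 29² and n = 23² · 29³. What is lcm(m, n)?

max exponent per prime: 23² · 29³ = 12901781

12901781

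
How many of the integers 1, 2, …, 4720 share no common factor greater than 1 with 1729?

Prime factors of 1729: 7, 13, 19. Count integers ≤ 4720 divisible by none of them.
By inclusion–exclusion: 4720 − ⌊4720/7⌋ − ⌊4720/13⌋ − ⌊4720/19⌋ + ⌊4720/91⌋ + ⌊4720/133⌋ + ⌊4720/247⌋ − ⌊4720/1729⌋ = 3538.

3538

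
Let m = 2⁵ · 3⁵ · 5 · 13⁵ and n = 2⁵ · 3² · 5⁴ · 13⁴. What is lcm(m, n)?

max exponent per prime: 2⁵ · 3⁵ · 5⁴ · 13⁵ = 1804483980000

1804483980000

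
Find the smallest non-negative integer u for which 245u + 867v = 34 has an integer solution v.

Euclid: 867 = 3·245 + 132; 245 = 1·132 + 113; 132 = 1·113 + 19; 113 = 5·19 + 18; 19 = 1·18 + 1; 18 = 18·1 + 0 → gcd = 1; 34 = 1·34.
Back-substitution yields 245·(-46) + 867·(13) = 1, so one solution is u = -46·34 = -1564, v = 13·34 = 442.
Solutions in u differ by 867/1 = 867; the one in [0, 867) is -1564 mod 867 = 170.

170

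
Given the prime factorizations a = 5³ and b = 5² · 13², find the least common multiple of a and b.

max exponent per prime: 5³ · 13² = 21125

21125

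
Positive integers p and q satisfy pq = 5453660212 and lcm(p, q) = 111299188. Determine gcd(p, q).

gcd·lcm = product, so gcd = 5453660212/111299188 = 49.

49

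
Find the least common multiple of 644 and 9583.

gcd first: 9583 = 14·644 + 567; 644 = 1·567 + 77; 567 = 7·77 + 28; 77 = 2·28 + 21; 28 = 1·21 + 7; 21 = 3·7 + 0 → gcd = 7
lcm = 644·9583/gcd = 6171452/7 = 881636

881636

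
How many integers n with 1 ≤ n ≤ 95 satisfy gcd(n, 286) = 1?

40

Prime factors of 286: 2, 11, 13. Count integers ≤ 95 divisible by none of them.
By inclusion–exclusion: 95 − ⌊95/2⌋ − ⌊95/11⌋ − ⌊95/13⌋ + ⌊95/22⌋ + ⌊95/26⌋ + ⌊95/143⌋ − ⌊95/286⌋ = 40.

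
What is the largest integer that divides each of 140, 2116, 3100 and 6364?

140 = 2² · 5 · 7; 2116 = 2² · 23²; 3100 = 2² · 5² · 31; 6364 = 2² · 37 · 43
gcd takes min exponent of each prime: 2² = 4

4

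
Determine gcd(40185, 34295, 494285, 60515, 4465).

40185 = 3² · 5 · 19 · 47; 34295 = 5 · 19³; 494285 = 5 · 11² · 19 · 43; 60515 = 5 · 7² · 13 · 19; 4465 = 5 · 19 · 47
gcd takes min exponent of each prime: 5 · 19 = 95

95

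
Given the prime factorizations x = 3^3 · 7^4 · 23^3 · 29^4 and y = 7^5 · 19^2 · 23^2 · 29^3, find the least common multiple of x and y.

1409732349686850483

max exponent per prime: 3^3 · 7^5 · 19^2 · 23^3 · 29^4 = 1409732349686850483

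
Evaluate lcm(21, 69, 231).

5313

21 = 3 · 7; 69 = 3 · 23; 231 = 3 · 7 · 11
lcm takes max exponent of each prime: 3 · 7 · 11 · 23 = 5313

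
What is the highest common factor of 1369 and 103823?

1

Euclid: 103823 = 75·1369 + 1148; 1369 = 1·1148 + 221; 1148 = 5·221 + 43; 221 = 5·43 + 6; 43 = 7·6 + 1; 6 = 6·1 + 0. Last nonzero remainder: 1.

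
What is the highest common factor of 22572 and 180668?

4

Euclid: 180668 = 8·22572 + 92; 22572 = 245·92 + 32; 92 = 2·32 + 28; 32 = 1·28 + 4; 28 = 7·4 + 0. Last nonzero remainder: 4.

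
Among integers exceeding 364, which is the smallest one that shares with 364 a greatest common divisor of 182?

546

Multiples of 182 above 364: 182·3, 182·4, … . Need the cofactor coprime to 364/182 = 2.
Checking s = 3, 4, … the first with gcd(s, 2) = 1 is s = 3, giving 546.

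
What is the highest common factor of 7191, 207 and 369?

gcd(7191, 207): 7191 = 34·207 + 153; 207 = 1·153 + 54; 153 = 2·54 + 45; 54 = 1·45 + 9; 45 = 5·9 + 0 → 9
gcd(9, 369): 369 = 41·9 + 0 → 9

9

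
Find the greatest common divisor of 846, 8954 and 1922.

2

846 = 2 · 3² · 47; 8954 = 2 · 11² · 37; 1922 = 2 · 31²
gcd takes min exponent of each prime: 2 = 2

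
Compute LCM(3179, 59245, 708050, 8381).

3179 = 11 · 17²; 59245 = 5 · 17² · 41; 708050 = 2 · 5² · 7² · 17²; 8381 = 17² · 29
lcm takes max exponent of each prime: 2 · 5² · 7² · 11 · 17² · 29 · 41 = 9260585950

9260585950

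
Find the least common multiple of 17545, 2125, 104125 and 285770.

1228389489250

17545 = 5 · 11² · 29; 2125 = 5³ · 17; 104125 = 5³ · 7² · 17; 285770 = 2 · 5 · 17 · 41²
lcm takes max exponent of each prime: 2 · 5³ · 7² · 11² · 17 · 29 · 41² = 1228389489250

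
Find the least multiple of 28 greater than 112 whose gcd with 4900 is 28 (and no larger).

168

Multiples of 28 above 112: 28·5, 28·6, … . Need the cofactor coprime to 4900/28 = 175.
Checking s = 5, 6, … the first with gcd(s, 175) = 1 is s = 6, giving 168.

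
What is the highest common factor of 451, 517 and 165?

11

451 = 11 · 41; 517 = 11 · 47; 165 = 3 · 5 · 11
gcd takes min exponent of each prime: 11 = 11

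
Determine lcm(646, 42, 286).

646 = 2 · 17 · 19; 42 = 2 · 3 · 7; 286 = 2 · 11 · 13
lcm takes max exponent of each prime: 2 · 3 · 7 · 11 · 13 · 17 · 19 = 1939938

1939938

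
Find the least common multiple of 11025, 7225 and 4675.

11025 = 3² · 5² · 7²; 7225 = 5² · 17²; 4675 = 5² · 11 · 17
lcm takes max exponent of each prime: 3² · 5² · 7² · 11 · 17² = 35048475

35048475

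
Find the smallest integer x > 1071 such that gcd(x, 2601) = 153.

2601 = 153·17. Any x with gcd(x, 2601) = 153 is a multiple of 153, say 153s, with s coprime to 17.
Need s > 1071/153, so s ≥ 8. First s ≥ 8 with gcd(s, 17) = 1 is s = 8. Thus x = 153·8 = 1224.

1224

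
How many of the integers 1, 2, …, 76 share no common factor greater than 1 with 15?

41

15 = 3·5. Inclusion–exclusion on these primes:
76 − ⌊76/3⌋ − ⌊76/5⌋ + ⌊76/15⌋ = 41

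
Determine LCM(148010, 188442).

38630610

gcd first: 188442 = 1·148010 + 40432; 148010 = 3·40432 + 26714; 40432 = 1·26714 + 13718; 26714 = 1·13718 + 12996; 13718 = 1·12996 + 722; 12996 = 18·722 + 0 → gcd = 722
lcm = 148010·188442/gcd = 27891300420/722 = 38630610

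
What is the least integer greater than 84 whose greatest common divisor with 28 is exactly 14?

Multiples of 14 above 84: 14·7, 14·8, … . Need the cofactor coprime to 28/14 = 2.
Checking s = 7, 8, … the first with gcd(s, 2) = 1 is s = 7, giving 98.

98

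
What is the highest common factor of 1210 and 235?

5

1210 = 2 · 5 · 11²
235 = 5 · 47
Common: 5 = 5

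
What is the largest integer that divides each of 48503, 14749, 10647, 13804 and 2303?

7

48503 = 7 · 13² · 41; 14749 = 7³ · 43; 10647 = 3² · 7 · 13²; 13804 = 2² · 7 · 17 · 29; 2303 = 7² · 47
gcd takes min exponent of each prime: 7 = 7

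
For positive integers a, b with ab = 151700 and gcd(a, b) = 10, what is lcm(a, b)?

15170

Since gcd(a,b)·lcm(a,b) = ab, lcm = 151700/10 = 15170.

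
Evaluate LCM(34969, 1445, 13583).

34969 = 11² · 17²; 1445 = 5 · 17²; 13583 = 17² · 47
lcm takes max exponent of each prime: 5 · 11² · 17² · 47 = 8217715

8217715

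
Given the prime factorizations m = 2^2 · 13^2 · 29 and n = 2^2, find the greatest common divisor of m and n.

min exponent per shared prime: 2^2 = 4

4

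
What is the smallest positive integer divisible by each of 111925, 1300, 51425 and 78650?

lcm(111925, 1300) = 111925·1300/gcd = 145502500/25 = 5820100
lcm(5820100, 51425) = 5820100·51425/gcd = 299298642500/3025 = 98941700
lcm(98941700, 78650) = 98941700·78650/gcd = 7781764705000/78650 = 98941700

98941700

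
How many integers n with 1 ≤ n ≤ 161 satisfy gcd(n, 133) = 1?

Prime factors of 133: 7, 19. Count integers ≤ 161 divisible by none of them.
By inclusion–exclusion: 161 − ⌊161/7⌋ − ⌊161/19⌋ + ⌊161/133⌋ = 131.

131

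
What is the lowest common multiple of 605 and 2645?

gcd first: 2645 = 4·605 + 225; 605 = 2·225 + 155; 225 = 1·155 + 70; 155 = 2·70 + 15; 70 = 4·15 + 10; 15 = 1·10 + 5; 10 = 2·5 + 0 → gcd = 5
lcm = 605·2645/gcd = 1600225/5 = 320045

320045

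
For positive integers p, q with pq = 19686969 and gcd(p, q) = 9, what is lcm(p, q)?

Since gcd(p,q)·lcm(p,q) = pq, lcm = 19686969/9 = 2187441.

2187441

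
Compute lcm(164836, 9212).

7747292

164836 = 2² · 7² · 29²; 9212 = 2² · 7² · 47
max exponents: 2² · 7² · 29² · 47 = 7747292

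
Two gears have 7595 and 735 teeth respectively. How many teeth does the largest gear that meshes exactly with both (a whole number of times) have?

Euclid: 7595 = 10·735 + 245; 735 = 3·245 + 0. Last nonzero remainder: 245.

245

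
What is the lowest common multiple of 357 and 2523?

gcd first: 2523 = 7·357 + 24; 357 = 14·24 + 21; 24 = 1·21 + 3; 21 = 7·3 + 0 → gcd = 3
lcm = 357·2523/gcd = 900711/3 = 300237

300237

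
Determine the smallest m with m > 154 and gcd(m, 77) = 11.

165

Multiples of 11 above 154: 11·15, 11·16, … . Need the cofactor coprime to 77/11 = 7.
Checking s = 15, 16, … the first with gcd(s, 7) = 1 is s = 15, giving 165.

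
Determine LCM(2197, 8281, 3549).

322959

2197 = 13³; 8281 = 7² · 13²; 3549 = 3 · 7 · 13²
lcm takes max exponent of each prime: 3 · 7² · 13³ = 322959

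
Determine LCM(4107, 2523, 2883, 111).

3319281507

4107 = 3 · 37²; 2523 = 3 · 29²; 2883 = 3 · 31²; 111 = 3 · 37
lcm takes max exponent of each prime: 3 · 29² · 31² · 37² = 3319281507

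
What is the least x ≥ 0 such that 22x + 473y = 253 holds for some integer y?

Euclid: 473 = 21·22 + 11; 22 = 2·11 + 0 → gcd = 11; 253 = 11·23.
Back-substitution yields 22·(-21) + 473·(1) = 11, so one solution is x = -21·23 = -483, y = 1·23 = 23.
Solutions in x differ by 473/11 = 43; the one in [0, 43) is -483 mod 43 = 33.

33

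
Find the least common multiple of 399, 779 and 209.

179949

399 = 3 · 7 · 19; 779 = 19 · 41; 209 = 11 · 19
lcm takes max exponent of each prime: 3 · 7 · 11 · 19 · 41 = 179949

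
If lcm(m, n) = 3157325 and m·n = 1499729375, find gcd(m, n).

gcd·lcm = product, so gcd = 1499729375/3157325 = 475.

475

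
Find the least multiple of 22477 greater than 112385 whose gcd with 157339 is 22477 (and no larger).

gcd(k, 157339) = 22477 forces 22477 | k; write k = 22477s. Then gcd(22477s, 22477·7) = 22477·gcd(s, 7), so need gcd(s, 7) = 1.
22477s > 112385 gives s ≥ 6. The least s ≥ 6 coprime to 7 is 6, so k = 22477·6 = 134862.

134862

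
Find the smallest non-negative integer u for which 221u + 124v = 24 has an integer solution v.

gcd(221, 124) = 1 (Euclid: 221 = 1·124 + 97; 124 = 1·97 + 27; 97 = 3·27 + 16; 27 = 1·16 + 11; 16 = 1·11 + 5; 11 = 2·5 + 1; 5 = 5·1 + 0), and 1 | 24.
Extended Euclid: 221·(-23) + 124·(41) = 1. Scale by 24: u₀ = -552.
General solution u = u₀ + 124t; reducing mod 124 gives u = 68 (and v = -121).

68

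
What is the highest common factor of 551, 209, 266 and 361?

19

551 = 19 · 29; 209 = 11 · 19; 266 = 2 · 7 · 19; 361 = 19²
gcd takes min exponent of each prime: 19 = 19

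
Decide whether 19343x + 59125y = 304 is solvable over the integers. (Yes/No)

Yes

By Bézout, 19343x + 59125y = 304 has integer solutions iff gcd(19343, 59125) | 304.
Euclid: 59125 = 3·19343 + 1096; 19343 = 17·1096 + 711; 1096 = 1·711 + 385; 711 = 1·385 + 326; 385 = 1·326 + 59; 326 = 5·59 + 31; 59 = 1·31 + 28; 31 = 1·28 + 3; 28 = 9·3 + 1; 3 = 3·1 + 0. gcd = 1; 304 mod 1 = 0. Yes.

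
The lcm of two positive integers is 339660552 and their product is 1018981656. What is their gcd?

3

gcd·lcm = product, so gcd = 1018981656/339660552 = 3.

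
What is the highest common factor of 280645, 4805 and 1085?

5

gcd(280645, 4805): 280645 = 58·4805 + 1955; 4805 = 2·1955 + 895; 1955 = 2·895 + 165; 895 = 5·165 + 70; 165 = 2·70 + 25; 70 = 2·25 + 20; 25 = 1·20 + 5; 20 = 4·5 + 0 → 5
gcd(5, 1085): 1085 = 217·5 + 0 → 5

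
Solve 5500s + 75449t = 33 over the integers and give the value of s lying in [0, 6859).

gcd(5500, 75449) = 11 (Euclid: 75449 = 13·5500 + 3949; 5500 = 1·3949 + 1551; 3949 = 2·1551 + 847; 1551 = 1·847 + 704; 847 = 1·704 + 143; 704 = 4·143 + 132; 143 = 1·132 + 11; 132 = 12·11 + 0), and 11 | 33.
Extended Euclid: 5500·(-535) + 75449·(39) = 11. Scale by 3: s₀ = -1605.
General solution s = s₀ + 6859k; reducing mod 6859 gives s = 5254 (and t = -383).

5254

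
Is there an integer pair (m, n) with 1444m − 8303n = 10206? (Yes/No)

By Bézout, 1444m − 8303n = 10206 has integer solutions iff gcd(1444, 8303) | 10206.
Euclid: 8303 = 5·1444 + 1083; 1444 = 1·1083 + 361; 1083 = 3·361 + 0. gcd = 361; 10206 mod 361 = 98. No.

No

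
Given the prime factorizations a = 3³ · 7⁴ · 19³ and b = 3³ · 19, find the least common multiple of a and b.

444648393

max exponent per prime: 3³ · 7⁴ · 19³ = 444648393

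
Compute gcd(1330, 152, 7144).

38

gcd(1330, 152): 1330 = 8·152 + 114; 152 = 1·114 + 38; 114 = 3·38 + 0 → 38
gcd(38, 7144): 7144 = 188·38 + 0 → 38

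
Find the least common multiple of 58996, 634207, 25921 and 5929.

162379823452

lcm(58996, 634207) = 58996·634207/gcd = 37415676172/14749 = 2536828
lcm(2536828, 25921) = 2536828·25921/gcd = 65757118588/49 = 1341982012
lcm(1341982012, 5929) = 1341982012·5929/gcd = 7956611349148/49 = 162379823452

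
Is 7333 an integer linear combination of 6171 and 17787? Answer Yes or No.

No

By Bézout, 6171p + 17787q = 7333 has integer solutions iff gcd(6171, 17787) | 7333.
Euclid: 17787 = 2·6171 + 5445; 6171 = 1·5445 + 726; 5445 = 7·726 + 363; 726 = 2·363 + 0. gcd = 363; 7333 mod 363 = 73. No.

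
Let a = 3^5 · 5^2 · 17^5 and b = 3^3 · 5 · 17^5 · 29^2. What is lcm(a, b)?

max exponent per prime: 3^5 · 5^2 · 17^5 · 29^2 = 7254155902275

7254155902275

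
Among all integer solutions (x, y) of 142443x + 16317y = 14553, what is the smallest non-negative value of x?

gcd(142443, 16317) = 441 (Euclid: 142443 = 8·16317 + 11907; 16317 = 1·11907 + 4410; 11907 = 2·4410 + 3087; 4410 = 1·3087 + 1323; 3087 = 2·1323 + 441; 1323 = 3·441 + 0), and 441 | 14553.
Extended Euclid: 142443·(11) + 16317·(-96) = 441. Scale by 33: x₀ = 363.
General solution x = x₀ + 37t; reducing mod 37 gives x = 30 (and y = -261).

30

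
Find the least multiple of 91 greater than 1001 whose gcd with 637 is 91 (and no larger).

1092

Multiples of 91 above 1001: 91·12, 91·13, … . Need the cofactor coprime to 637/91 = 7.
Checking s = 12, 13, … the first with gcd(s, 7) = 1 is s = 12, giving 1092.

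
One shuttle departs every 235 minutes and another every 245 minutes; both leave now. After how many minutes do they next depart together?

11515

gcd first: 245 = 1·235 + 10; 235 = 23·10 + 5; 10 = 2·5 + 0 → gcd = 5
lcm = 235·245/gcd = 57575/5 = 11515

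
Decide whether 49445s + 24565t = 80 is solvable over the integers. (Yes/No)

Yes

gcd(49445, 24565): 49445 = 2·24565 + 315; 24565 = 77·315 + 310; 315 = 1·310 + 5; 310 = 62·5 + 0 → 5
5 divides 80, so a solution exists.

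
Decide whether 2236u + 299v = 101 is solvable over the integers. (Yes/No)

gcd(2236, 299): 2236 = 7·299 + 143; 299 = 2·143 + 13; 143 = 11·13 + 0 → 13
13 does not divide 101, so a solution does not exist.

No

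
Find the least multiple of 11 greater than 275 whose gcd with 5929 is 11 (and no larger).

286

gcd(k, 5929) = 11 forces 11 | k; write k = 11s. Then gcd(11s, 11·539) = 11·gcd(s, 539), so need gcd(s, 539) = 1.
11s > 275 gives s ≥ 26. The least s ≥ 26 coprime to 539 is 26, so k = 11·26 = 286.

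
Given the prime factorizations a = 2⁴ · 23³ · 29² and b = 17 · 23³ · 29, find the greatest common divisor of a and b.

352843

min exponent per shared prime: 23³ · 29 = 352843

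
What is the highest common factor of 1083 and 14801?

361

1083 = 3 · 19²
14801 = 19² · 41
Common: 19² = 361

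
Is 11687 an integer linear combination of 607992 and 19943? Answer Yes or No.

No

gcd(607992, 19943): 607992 = 30·19943 + 9702; 19943 = 2·9702 + 539; 9702 = 18·539 + 0 → 539
539 does not divide 11687, so a solution does not exist.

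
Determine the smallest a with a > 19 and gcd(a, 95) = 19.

Multiples of 19 above 19: 19·2, 19·3, … . Need the cofactor coprime to 95/19 = 5.
Checking s = 2, 3, … the first with gcd(s, 5) = 1 is s = 2, giving 38.

38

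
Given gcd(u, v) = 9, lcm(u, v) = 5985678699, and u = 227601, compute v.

Using uv = gcd(u,v)·lcm(u,v) = 9·5985678699 = 53871108291, we get v = 53871108291/227601 = 236691.

236691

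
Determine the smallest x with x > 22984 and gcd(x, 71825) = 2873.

gcd(x, 71825) = 2873 forces 2873 | x; write x = 2873s. Then gcd(2873s, 2873·25) = 2873·gcd(s, 25), so need gcd(s, 25) = 1.
2873s > 22984 gives s ≥ 9. The least s ≥ 9 coprime to 25 is 9, so x = 2873·9 = 25857.

25857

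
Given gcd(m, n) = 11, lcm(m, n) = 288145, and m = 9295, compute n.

Using mn = gcd(m,n)·lcm(m,n) = 11·288145 = 3169595, we get n = 3169595/9295 = 341.

341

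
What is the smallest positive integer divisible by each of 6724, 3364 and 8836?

12491638756

6724 = 2² · 41²; 3364 = 2² · 29²; 8836 = 2² · 47²
lcm takes max exponent of each prime: 2² · 29² · 41² · 47² = 12491638756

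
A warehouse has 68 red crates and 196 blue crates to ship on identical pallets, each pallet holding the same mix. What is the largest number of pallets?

68 = 2² · 17
196 = 2² · 7²
Common: 2² = 4

4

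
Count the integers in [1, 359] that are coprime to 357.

194

Prime factors of 357: 3, 7, 17. Count integers ≤ 359 divisible by none of them.
By inclusion–exclusion: 359 − ⌊359/3⌋ − ⌊359/7⌋ − ⌊359/17⌋ + ⌊359/21⌋ + ⌊359/51⌋ + ⌊359/119⌋ − ⌊359/357⌋ = 194.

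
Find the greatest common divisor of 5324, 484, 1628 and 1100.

5324 = 2² · 11³; 484 = 2² · 11²; 1628 = 2² · 11 · 37; 1100 = 2² · 5² · 11
gcd takes min exponent of each prime: 2² · 11 = 44

44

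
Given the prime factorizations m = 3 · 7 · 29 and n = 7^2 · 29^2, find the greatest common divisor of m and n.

203

min exponent per shared prime: 7 · 29 = 203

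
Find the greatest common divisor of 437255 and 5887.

7

Euclid: 437255 = 74·5887 + 1617; 5887 = 3·1617 + 1036; 1617 = 1·1036 + 581; 1036 = 1·581 + 455; 581 = 1·455 + 126; 455 = 3·126 + 77; 126 = 1·77 + 49; 77 = 1·49 + 28; 49 = 1·28 + 21; 28 = 1·21 + 7; 21 = 3·7 + 0. Last nonzero remainder: 7.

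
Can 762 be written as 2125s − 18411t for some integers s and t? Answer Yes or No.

By Bézout, 2125s − 18411t = 762 has integer solutions iff gcd(2125, 18411) | 762.
Euclid: 18411 = 8·2125 + 1411; 2125 = 1·1411 + 714; 1411 = 1·714 + 697; 714 = 1·697 + 17; 697 = 41·17 + 0. gcd = 17; 762 mod 17 = 14. No.

No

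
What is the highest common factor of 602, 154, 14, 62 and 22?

gcd(602, 154): 602 = 3·154 + 140; 154 = 1·140 + 14; 140 = 10·14 + 0 → 14
gcd(14, 14): 14 = 1·14 + 0 → 14
gcd(14, 62): 62 = 4·14 + 6; 14 = 2·6 + 2; 6 = 3·2 + 0 → 2
gcd(2, 22): 22 = 11·2 + 0 → 2

2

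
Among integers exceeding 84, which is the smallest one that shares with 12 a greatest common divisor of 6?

12 = 6·2. Any x with gcd(x, 12) = 6 is a multiple of 6, say 6s, with s coprime to 2.
Need s > 84/6, so s ≥ 15. First s ≥ 15 with gcd(s, 2) = 1 is s = 15. Thus x = 6·15 = 90.

90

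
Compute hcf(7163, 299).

13

Euclid: 7163 = 23·299 + 286; 299 = 1·286 + 13; 286 = 22·13 + 0. Last nonzero remainder: 13.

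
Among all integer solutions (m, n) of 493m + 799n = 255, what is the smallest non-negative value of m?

Reduce mod 799: 493m ≡ 255 (mod 799). With g = gcd(493, 799) = 17 dividing 255, divide through: 29m ≡ 15 (mod 47).
Since gcd(29, 47) = 1, m ≡ 15·(29)⁻¹ ≡ 7 (mod 47). Smallest non-negative: 7.

7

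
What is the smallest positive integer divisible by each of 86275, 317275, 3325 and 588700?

344742131300

lcm(86275, 317275) = 86275·317275/gcd = 27372900625/175 = 156416575
lcm(156416575, 3325) = 156416575·3325/gcd = 520085111875/175 = 2971914925
lcm(2971914925, 588700) = 2971914925·588700/gcd = 1749566316347500/5075 = 344742131300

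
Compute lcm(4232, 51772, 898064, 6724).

4232 = 2³ · 23²; 51772 = 2² · 7 · 43²; 898064 = 2⁴ · 37² · 41; 6724 = 2² · 41²
lcm takes max exponent of each prime: 2⁴ · 7 · 23² · 37² · 41² · 43² = 252105178972528

252105178972528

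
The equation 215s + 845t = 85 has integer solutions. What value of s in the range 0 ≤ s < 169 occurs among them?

79

Reduce mod 845: 215s ≡ 85 (mod 845). With g = gcd(215, 845) = 5 dividing 85, divide through: 43s ≡ 17 (mod 169).
Since gcd(43, 169) = 1, s ≡ 17·(43)⁻¹ ≡ 79 (mod 169). Smallest non-negative: 79.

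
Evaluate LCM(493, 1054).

493 = 17 · 29; 1054 = 2 · 17 · 31
max exponents: 2 · 17 · 29 · 31 = 30566

30566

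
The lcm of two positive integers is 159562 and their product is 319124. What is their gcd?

2

gcd·lcm = product, so gcd = 319124/159562 = 2.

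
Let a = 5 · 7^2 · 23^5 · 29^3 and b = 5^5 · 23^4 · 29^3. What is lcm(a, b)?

max exponent per prime: 5^5 · 7^2 · 23^5 · 29^3 = 24036945318509375

24036945318509375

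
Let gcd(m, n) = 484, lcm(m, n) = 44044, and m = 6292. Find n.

m·n = gcd·lcm = 484·44044 = 21317296, so n = 21317296/6292 = 3388.

3388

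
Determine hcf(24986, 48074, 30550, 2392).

26

gcd(24986, 48074): 48074 = 1·24986 + 23088; 24986 = 1·23088 + 1898; 23088 = 12·1898 + 312; 1898 = 6·312 + 26; 312 = 12·26 + 0 → 26
gcd(26, 30550): 30550 = 1175·26 + 0 → 26
gcd(26, 2392): 2392 = 92·26 + 0 → 26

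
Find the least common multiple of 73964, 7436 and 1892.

lcm(73964, 7436) = 73964·7436/gcd = 549996304/44 = 12499916
lcm(12499916, 1892) = 12499916·1892/gcd = 23649841072/44 = 537496388

537496388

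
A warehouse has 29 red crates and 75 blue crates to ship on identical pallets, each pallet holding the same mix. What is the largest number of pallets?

Euclid: 75 = 2·29 + 17; 29 = 1·17 + 12; 17 = 1·12 + 5; 12 = 2·5 + 2; 5 = 2·2 + 1; 2 = 2·1 + 0. Last nonzero remainder: 1.

1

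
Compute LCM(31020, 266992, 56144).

lcm(31020, 266992) = 31020·266992/gcd = 8282091840/44 = 188229360
lcm(188229360, 56144) = 188229360·56144/gcd = 10567949187840/176 = 60045165840

60045165840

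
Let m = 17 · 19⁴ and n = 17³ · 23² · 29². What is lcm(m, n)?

284847777839897

max exponent per prime: 17³ · 19⁴ · 23² · 29² = 284847777839897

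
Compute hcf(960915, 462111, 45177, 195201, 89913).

3

gcd(960915, 462111): 960915 = 2·462111 + 36693; 462111 = 12·36693 + 21795; 36693 = 1·21795 + 14898; 21795 = 1·14898 + 6897; 14898 = 2·6897 + 1104; 6897 = 6·1104 + 273; 1104 = 4·273 + 12; 273 = 22·12 + 9; 12 = 1·9 + 3; 9 = 3·3 + 0 → 3
gcd(3, 45177): 45177 = 15059·3 + 0 → 3
gcd(3, 195201): 195201 = 65067·3 + 0 → 3
gcd(3, 89913): 89913 = 29971·3 + 0 → 3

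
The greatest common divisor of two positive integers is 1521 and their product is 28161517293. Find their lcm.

18515133

gcd·lcm = product, so lcm = 28161517293/1521 = 18515133.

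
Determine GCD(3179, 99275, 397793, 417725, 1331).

11

gcd(3179, 99275): 99275 = 31·3179 + 726; 3179 = 4·726 + 275; 726 = 2·275 + 176; 275 = 1·176 + 99; 176 = 1·99 + 77; 99 = 1·77 + 22; 77 = 3·22 + 11; 22 = 2·11 + 0 → 11
gcd(11, 397793): 397793 = 36163·11 + 0 → 11
gcd(11, 417725): 417725 = 37975·11 + 0 → 11
gcd(11, 1331): 1331 = 121·11 + 0 → 11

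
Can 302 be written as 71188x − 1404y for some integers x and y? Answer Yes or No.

By Bézout, 71188x − 1404y = 302 has integer solutions iff gcd(71188, 1404) | 302.
Euclid: 71188 = 50·1404 + 988; 1404 = 1·988 + 416; 988 = 2·416 + 156; 416 = 2·156 + 104; 156 = 1·104 + 52; 104 = 2·52 + 0. gcd = 52; 302 mod 52 = 42. No.

No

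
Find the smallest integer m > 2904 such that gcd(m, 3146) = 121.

gcd(m, 3146) = 121 forces 121 | m; write m = 121s. Then gcd(121s, 121·26) = 121·gcd(s, 26), so need gcd(s, 26) = 1.
121s > 2904 gives s ≥ 25. The least s ≥ 25 coprime to 26 is 25, so m = 121·25 = 3025.

3025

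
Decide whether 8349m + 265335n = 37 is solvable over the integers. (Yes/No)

No

gcd(8349, 265335): 265335 = 31·8349 + 6516; 8349 = 1·6516 + 1833; 6516 = 3·1833 + 1017; 1833 = 1·1017 + 816; 1017 = 1·816 + 201; 816 = 4·201 + 12; 201 = 16·12 + 9; 12 = 1·9 + 3; 9 = 3·3 + 0 → 3
3 does not divide 37, so a solution does not exist.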